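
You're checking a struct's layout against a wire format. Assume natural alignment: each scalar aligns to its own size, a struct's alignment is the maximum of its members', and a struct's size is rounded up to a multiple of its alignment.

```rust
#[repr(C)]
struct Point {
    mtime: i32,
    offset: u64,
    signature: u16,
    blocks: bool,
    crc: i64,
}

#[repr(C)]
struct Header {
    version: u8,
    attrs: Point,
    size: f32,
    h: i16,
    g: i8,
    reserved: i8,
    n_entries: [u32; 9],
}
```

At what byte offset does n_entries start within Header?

48

Point: 0..4  mtime  (4B, 4-aligned); 4..8  -- padding (4B); 8..16  offset  (8B, 8-aligned); 16..18  signature  (2B, 2-aligned); 18..19  blocks  (1B, 1-aligned); 19..24  -- padding (5B); 24..32  crc  (8B, 8-aligned); sizeof = 32, alignof = 8
0..1  version  (1B, 1-aligned)
1..8  -- padding (7B)
8..40  attrs  (32B, 8-aligned)
40..44  size  (4B, 4-aligned)
44..46  h  (2B, 2-aligned)
46..47  g  (1B, 1-aligned)
47..48  reserved  (1B, 1-aligned)
48..84  n_entries  (36B, 4-aligned)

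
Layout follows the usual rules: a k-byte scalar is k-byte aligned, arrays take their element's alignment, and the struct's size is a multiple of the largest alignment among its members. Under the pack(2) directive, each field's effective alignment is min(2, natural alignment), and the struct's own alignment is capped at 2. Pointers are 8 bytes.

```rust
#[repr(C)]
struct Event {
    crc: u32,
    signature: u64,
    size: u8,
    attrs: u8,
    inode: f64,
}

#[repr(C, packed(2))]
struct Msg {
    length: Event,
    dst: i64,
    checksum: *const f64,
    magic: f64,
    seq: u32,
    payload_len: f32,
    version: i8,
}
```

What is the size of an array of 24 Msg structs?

1584

Event: 0..4  crc  (4B, 4-aligned); 4..8  -- padding (4B); 8..16  signature  (8B, 8-aligned); 16..17  size  (1B, 1-aligned); 17..18  attrs  (1B, 1-aligned); 18..24  -- padding (6B); 24..32  inode  (8B, 8-aligned); sizeof = 32, alignof = 8
0..32  length  (32B, 2-aligned)
32..40  dst  (8B, 2-aligned)
40..48  checksum  (8B, 2-aligned)
48..56  magic  (8B, 2-aligned)
56..60  seq  (4B, 2-aligned)
60..64  payload_len  (4B, 2-aligned)
64..65  version  (1B, 1-aligned)
65..66  -- tail padding (1B)
sizeof = 66, alignof = 2
array of 24: 24 × 66 = 1584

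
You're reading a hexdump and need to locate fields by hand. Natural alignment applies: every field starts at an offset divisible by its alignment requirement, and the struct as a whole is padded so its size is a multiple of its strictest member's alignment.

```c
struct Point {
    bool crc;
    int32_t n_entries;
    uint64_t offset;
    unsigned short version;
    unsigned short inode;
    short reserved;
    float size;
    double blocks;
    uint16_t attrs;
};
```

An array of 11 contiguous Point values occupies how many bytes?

528

0..1  crc  (1B, 1-aligned)
1..4  -- padding (3B)
4..8  n_entries  (4B, 4-aligned)
8..16  offset  (8B, 8-aligned)
16..18  version  (2B, 2-aligned)
18..20  inode  (2B, 2-aligned)
20..22  reserved  (2B, 2-aligned)
22..24  -- padding (2B)
24..28  size  (4B, 4-aligned)
28..32  -- padding (4B)
32..40  blocks  (8B, 8-aligned)
40..42  attrs  (2B, 2-aligned)
42..48  -- tail padding (6B)
sizeof = 48, alignof = 8
array of 11: 11 × 48 = 528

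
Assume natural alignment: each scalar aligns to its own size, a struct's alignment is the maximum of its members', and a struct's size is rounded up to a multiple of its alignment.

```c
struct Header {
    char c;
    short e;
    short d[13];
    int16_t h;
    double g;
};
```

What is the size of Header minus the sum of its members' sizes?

1

@0: c [1B, align 1] → 1
+1 pad (align 2)
@2: e [2B, align 2] → 4
@4: d [26B, align 2] → 30
@30: h [2B, align 2] → 32
@32: g [8B, align 8] → 40
size 40, align 8
data bytes 39, size 40 → padding 1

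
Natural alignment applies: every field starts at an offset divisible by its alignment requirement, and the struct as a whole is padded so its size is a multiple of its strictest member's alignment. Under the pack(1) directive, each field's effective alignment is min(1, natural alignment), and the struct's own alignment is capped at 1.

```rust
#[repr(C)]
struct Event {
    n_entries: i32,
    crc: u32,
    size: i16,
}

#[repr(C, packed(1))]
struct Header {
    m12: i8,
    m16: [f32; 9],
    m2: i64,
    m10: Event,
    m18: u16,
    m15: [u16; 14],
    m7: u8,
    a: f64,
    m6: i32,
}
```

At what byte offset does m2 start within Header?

37

Event: n_entries at 0 (size 4, align 4) → ends 4; crc at 4 (size 4, align 4) → ends 8; size at 8 (size 2, align 2) → ends 10; tail pad 2 to reach multiple of 4; total 12 bytes, alignment 4
m12 at 0 (size 1, align 1) → ends 1
m16 at 1 (size 36, align 1) → ends 37
m2 at 37 (size 8, align 1) → ends 45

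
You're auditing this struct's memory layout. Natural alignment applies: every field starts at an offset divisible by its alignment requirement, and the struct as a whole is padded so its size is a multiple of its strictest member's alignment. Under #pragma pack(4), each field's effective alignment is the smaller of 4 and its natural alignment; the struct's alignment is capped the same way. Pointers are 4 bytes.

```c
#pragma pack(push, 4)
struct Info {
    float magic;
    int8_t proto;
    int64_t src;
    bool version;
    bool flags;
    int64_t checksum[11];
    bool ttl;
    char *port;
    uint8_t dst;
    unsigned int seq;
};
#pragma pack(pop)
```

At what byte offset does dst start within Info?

116

magic at 0 (size 4, align 4) → ends 4
proto at 4 (size 1, align 1) → ends 5
pad 3 to align 4 for src
src at 8 (size 8, align 4) → ends 16
version at 16 (size 1, align 1) → ends 17
flags at 17 (size 1, align 1) → ends 18
pad 2 to align 4 for checksum
checksum at 20 (size 88, align 4) → ends 108
ttl at 108 (size 1, align 1) → ends 109
pad 3 to align 4 for port
port at 112 (size 4, align 4) → ends 116
dst at 116 (size 1, align 1) → ends 117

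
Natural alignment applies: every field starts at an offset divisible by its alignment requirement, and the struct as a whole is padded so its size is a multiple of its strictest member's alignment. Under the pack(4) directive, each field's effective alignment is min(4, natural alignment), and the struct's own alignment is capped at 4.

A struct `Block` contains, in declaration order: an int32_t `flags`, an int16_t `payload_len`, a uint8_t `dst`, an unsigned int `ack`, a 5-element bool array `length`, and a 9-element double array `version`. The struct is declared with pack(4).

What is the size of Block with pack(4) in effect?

0..4  flags  (4B, 4-aligned)
4..6  payload_len  (2B, 2-aligned)
6..7  dst  (1B, 1-aligned)
7..8  -- padding (1B)
8..12  ack  (4B, 4-aligned)
12..17  length  (5B, 1-aligned)
17..20  -- padding (3B)
20..92  version  (72B, 4-aligned)
sizeof = 92, alignof = 4

92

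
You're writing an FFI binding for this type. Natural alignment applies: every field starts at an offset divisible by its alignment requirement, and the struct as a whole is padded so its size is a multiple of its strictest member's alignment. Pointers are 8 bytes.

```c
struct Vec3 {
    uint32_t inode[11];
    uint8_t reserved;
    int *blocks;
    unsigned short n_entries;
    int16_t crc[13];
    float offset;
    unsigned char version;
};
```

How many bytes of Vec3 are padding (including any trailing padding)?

0..44  inode  (44B, 4-aligned)
44..45  reserved  (1B, 1-aligned)
45..48  -- padding (3B)
48..56  blocks  (8B, 8-aligned)
56..58  n_entries  (2B, 2-aligned)
58..84  crc  (26B, 2-aligned)
84..88  offset  (4B, 4-aligned)
88..89  version  (1B, 1-aligned)
89..96  -- tail padding (7B)
sizeof = 96, alignof = 8
data bytes 86, size 96 → padding 10

10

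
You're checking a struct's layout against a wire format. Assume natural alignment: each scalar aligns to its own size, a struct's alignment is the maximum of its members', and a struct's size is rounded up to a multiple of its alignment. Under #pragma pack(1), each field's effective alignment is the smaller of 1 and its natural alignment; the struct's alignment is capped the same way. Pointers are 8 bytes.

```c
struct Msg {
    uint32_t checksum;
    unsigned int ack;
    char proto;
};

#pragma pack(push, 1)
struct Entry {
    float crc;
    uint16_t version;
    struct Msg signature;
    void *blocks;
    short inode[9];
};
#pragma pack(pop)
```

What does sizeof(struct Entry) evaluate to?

44 bytes

Msg: 0..4  checksum  (4B, 4-aligned); 4..8  ack  (4B, 4-aligned); 8..9  proto  (1B, 1-aligned); 9..12  -- tail padding (3B); sizeof = 12, alignof = 4
0..4  crc  (4B, 1-aligned)
4..6  version  (2B, 1-aligned)
6..18  signature  (12B, 1-aligned)
18..26  blocks  (8B, 1-aligned)
26..44  inode  (18B, 1-aligned)
sizeof = 44, alignof = 1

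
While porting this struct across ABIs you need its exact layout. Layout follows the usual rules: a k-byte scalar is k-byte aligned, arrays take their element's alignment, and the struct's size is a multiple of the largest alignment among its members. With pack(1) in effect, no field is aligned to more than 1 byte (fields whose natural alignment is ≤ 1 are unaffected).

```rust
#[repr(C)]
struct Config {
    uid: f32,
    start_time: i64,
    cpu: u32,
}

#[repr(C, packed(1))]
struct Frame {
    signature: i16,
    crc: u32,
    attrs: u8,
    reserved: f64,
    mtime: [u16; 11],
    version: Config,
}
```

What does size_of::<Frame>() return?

61 bytes

Config: @0: uid [4B, align 4] → 4; +4 pad (align 8); @8: start_time [8B, align 8] → 16; @16: cpu [4B, align 4] → 20; +4 tail pad (align 8); size 24, align 8
@0: signature [2B, align 1] → 2
@2: crc [4B, align 1] → 6
@6: attrs [1B, align 1] → 7
@7: reserved [8B, align 1] → 15
@15: mtime [22B, align 1] → 37
@37: version [24B, align 1] → 61
size 61, align 1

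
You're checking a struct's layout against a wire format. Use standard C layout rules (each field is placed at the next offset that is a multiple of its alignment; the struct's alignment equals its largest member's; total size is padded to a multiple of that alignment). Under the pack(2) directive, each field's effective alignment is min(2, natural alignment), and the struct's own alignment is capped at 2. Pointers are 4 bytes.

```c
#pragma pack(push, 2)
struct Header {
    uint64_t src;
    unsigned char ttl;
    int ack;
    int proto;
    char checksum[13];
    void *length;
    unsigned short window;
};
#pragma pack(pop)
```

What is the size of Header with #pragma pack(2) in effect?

src at 0 (size 8, align 2) → ends 8
ttl at 8 (size 1, align 1) → ends 9
pad 1 to align 2 for ack
ack at 10 (size 4, align 2) → ends 14
proto at 14 (size 4, align 2) → ends 18
checksum at 18 (size 13, align 1) → ends 31
pad 1 to align 2 for length
length at 32 (size 4, align 2) → ends 36
window at 36 (size 2, align 2) → ends 38
total 38 bytes, alignment 2

38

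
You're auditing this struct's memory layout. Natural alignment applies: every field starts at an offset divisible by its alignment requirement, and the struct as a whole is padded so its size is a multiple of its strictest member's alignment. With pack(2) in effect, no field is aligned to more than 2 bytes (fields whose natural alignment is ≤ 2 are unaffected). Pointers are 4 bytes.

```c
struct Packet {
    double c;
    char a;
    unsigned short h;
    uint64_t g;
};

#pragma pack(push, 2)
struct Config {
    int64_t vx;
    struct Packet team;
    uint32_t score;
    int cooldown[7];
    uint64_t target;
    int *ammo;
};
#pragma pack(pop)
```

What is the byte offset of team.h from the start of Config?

18

Packet: @0: c [8B, align 8] → 8; @8: a [1B, align 1] → 9; +1 pad (align 2); @10: h [2B, align 2] → 12; +4 pad (align 8); @16: g [8B, align 8] → 24; size 24, align 8
@0: vx [8B, align 2] → 8
@8: team [24B, align 2] → 32
within Packet: h at 10
8 + 10 = 18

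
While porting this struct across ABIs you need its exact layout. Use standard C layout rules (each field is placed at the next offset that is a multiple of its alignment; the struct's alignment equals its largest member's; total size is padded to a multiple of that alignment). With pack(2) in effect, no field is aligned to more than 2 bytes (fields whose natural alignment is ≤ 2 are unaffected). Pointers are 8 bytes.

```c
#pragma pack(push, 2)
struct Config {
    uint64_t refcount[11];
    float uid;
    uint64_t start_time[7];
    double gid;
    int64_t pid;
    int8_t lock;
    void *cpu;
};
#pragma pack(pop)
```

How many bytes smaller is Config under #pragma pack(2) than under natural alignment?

natural layout:
  @0: refcount [88B, align 8] → 88
  @88: uid [4B, align 4] → 92
  +4 pad (align 8)
  @96: start_time [56B, align 8] → 152
  @152: gid [8B, align 8] → 160
  @160: pid [8B, align 8] → 168
  @168: lock [1B, align 1] → 169
  +7 pad (align 8)
  @176: cpu [8B, align 8] → 184
  size 184, align 8
packed(2) layout:
  @0: refcount [88B, align 2] → 88
  @88: uid [4B, align 2] → 92
  @92: start_time [56B, align 2] → 148
  @148: gid [8B, align 2] → 156
  @156: pid [8B, align 2] → 164
  @164: lock [1B, align 1] → 165
  +1 pad (align 2)
  @166: cpu [8B, align 2] → 174
  size 174, align 2
184 − 174 = 10

10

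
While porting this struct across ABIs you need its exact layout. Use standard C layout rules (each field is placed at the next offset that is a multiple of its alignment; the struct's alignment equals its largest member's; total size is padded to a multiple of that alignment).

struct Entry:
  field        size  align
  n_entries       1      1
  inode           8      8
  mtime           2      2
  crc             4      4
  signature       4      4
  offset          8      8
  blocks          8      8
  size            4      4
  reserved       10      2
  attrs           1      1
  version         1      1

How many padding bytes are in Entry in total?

13

@0: n_entries [1B, align 1] → 1
+7 pad (align 8)
@8: inode [8B, align 8] → 16
@16: mtime [2B, align 2] → 18
+2 pad (align 4)
@20: crc [4B, align 4] → 24
@24: signature [4B, align 4] → 28
+4 pad (align 8)
@32: offset [8B, align 8] → 40
@40: blocks [8B, align 8] → 48
@48: size [4B, align 4] → 52
@52: reserved [10B, align 2] → 62
@62: attrs [1B, align 1] → 63
@63: version [1B, align 1] → 64
size 64, align 8
data bytes 51, size 64 → padding 13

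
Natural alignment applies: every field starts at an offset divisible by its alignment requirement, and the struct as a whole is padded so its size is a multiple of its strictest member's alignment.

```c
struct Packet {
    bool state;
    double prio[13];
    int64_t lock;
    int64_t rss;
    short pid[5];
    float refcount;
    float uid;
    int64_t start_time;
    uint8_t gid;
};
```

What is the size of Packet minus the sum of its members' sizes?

@0: state [1B, align 1] → 1
+7 pad (align 8)
@8: prio [104B, align 8] → 112
@112: lock [8B, align 8] → 120
@120: rss [8B, align 8] → 128
@128: pid [10B, align 2] → 138
+2 pad (align 4)
@140: refcount [4B, align 4] → 144
@144: uid [4B, align 4] → 148
+4 pad (align 8)
@152: start_time [8B, align 8] → 160
@160: gid [1B, align 1] → 161
+7 tail pad (align 8)
size 168, align 8
data bytes 148, size 168 → padding 20

20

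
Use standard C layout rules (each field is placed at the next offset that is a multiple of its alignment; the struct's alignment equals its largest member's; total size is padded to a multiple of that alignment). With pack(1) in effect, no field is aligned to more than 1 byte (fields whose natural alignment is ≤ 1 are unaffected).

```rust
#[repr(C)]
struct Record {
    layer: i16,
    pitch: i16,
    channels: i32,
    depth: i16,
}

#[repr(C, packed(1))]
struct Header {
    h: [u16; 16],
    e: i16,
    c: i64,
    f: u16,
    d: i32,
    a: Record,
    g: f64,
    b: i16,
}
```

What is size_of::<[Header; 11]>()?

770

Record: layer at 0 (size 2, align 2) → ends 2; pitch at 2 (size 2, align 2) → ends 4; channels at 4 (size 4, align 4) → ends 8; depth at 8 (size 2, align 2) → ends 10; tail pad 2 to reach multiple of 4; total 12 bytes, alignment 4
h at 0 (size 32, align 1) → ends 32
e at 32 (size 2, align 1) → ends 34
c at 34 (size 8, align 1) → ends 42
f at 42 (size 2, align 1) → ends 44
d at 44 (size 4, align 1) → ends 48
a at 48 (size 12, align 1) → ends 60
g at 60 (size 8, align 1) → ends 68
b at 68 (size 2, align 1) → ends 70
total 70 bytes, alignment 1
array of 11: 11 × 70 = 770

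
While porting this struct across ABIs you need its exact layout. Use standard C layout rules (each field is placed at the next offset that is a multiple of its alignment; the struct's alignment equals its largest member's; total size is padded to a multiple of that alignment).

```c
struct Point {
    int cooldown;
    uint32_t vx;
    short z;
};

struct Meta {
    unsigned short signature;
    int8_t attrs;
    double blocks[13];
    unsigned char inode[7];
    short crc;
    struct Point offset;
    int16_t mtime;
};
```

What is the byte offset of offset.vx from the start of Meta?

Point: @0: cooldown [4B, align 4] → 4; @4: vx [4B, align 4] → 8; @8: z [2B, align 2] → 10; +2 tail pad (align 4); size 12, align 4
@0: signature [2B, align 2] → 2
@2: attrs [1B, align 1] → 3
+5 pad (align 8)
@8: blocks [104B, align 8] → 112
@112: inode [7B, align 1] → 119
+1 pad (align 2)
@120: crc [2B, align 2] → 122
+2 pad (align 4)
@124: offset [12B, align 4] → 136
within Point: vx at 4
124 + 4 = 128

128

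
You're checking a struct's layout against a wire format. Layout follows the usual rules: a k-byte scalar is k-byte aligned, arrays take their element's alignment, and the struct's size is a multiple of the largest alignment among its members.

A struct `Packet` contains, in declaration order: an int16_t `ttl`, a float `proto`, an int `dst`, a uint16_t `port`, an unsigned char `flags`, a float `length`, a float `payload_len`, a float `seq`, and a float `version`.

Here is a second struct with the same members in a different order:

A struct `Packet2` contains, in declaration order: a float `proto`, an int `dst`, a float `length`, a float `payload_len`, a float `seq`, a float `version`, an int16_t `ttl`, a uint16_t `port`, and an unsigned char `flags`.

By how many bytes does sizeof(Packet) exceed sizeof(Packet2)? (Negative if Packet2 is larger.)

0

0..2  ttl  (2B, 2-aligned)
2..4  -- padding (2B)
4..8  proto  (4B, 4-aligned)
8..12  dst  (4B, 4-aligned)
12..14  port  (2B, 2-aligned)
14..15  flags  (1B, 1-aligned)
15..16  -- padding (1B)
16..20  length  (4B, 4-aligned)
20..24  payload_len  (4B, 4-aligned)
24..28  seq  (4B, 4-aligned)
28..32  version  (4B, 4-aligned)
sizeof = 32, alignof = 4
— Packet2 —
0..4  proto  (4B, 4-aligned)
4..8  dst  (4B, 4-aligned)
8..12  length  (4B, 4-aligned)
12..16  payload_len  (4B, 4-aligned)
16..20  seq  (4B, 4-aligned)
20..24  version  (4B, 4-aligned)
24..26  ttl  (2B, 2-aligned)
26..28  port  (2B, 2-aligned)
28..29  flags  (1B, 1-aligned)
29..32  -- tail padding (3B)
sizeof = 32, alignof = 4
32 − 32 = 0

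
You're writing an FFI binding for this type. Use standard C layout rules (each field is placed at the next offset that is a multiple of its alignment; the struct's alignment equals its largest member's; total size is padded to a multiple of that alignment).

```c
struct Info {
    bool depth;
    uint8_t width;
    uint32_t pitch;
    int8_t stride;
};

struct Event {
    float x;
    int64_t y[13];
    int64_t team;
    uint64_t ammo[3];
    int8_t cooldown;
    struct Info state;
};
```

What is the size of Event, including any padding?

Info: 0..1  depth  (1B, 1-aligned); 1..2  width  (1B, 1-aligned); 2..4  -- padding (2B); 4..8  pitch  (4B, 4-aligned); 8..9  stride  (1B, 1-aligned); 9..12  -- tail padding (3B); sizeof = 12, alignof = 4
0..4  x  (4B, 4-aligned)
4..8  -- padding (4B)
8..112  y  (104B, 8-aligned)
112..120  team  (8B, 8-aligned)
120..144  ammo  (24B, 8-aligned)
144..145  cooldown  (1B, 1-aligned)
145..148  -- padding (3B)
148..160  state  (12B, 4-aligned)
sizeof = 160, alignof = 8

160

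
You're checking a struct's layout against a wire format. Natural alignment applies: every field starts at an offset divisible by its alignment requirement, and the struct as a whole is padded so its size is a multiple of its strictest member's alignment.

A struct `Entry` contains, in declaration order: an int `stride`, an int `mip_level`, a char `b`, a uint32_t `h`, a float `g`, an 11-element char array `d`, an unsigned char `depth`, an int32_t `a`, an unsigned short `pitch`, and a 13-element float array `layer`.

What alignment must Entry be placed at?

member alignments: stride=4, mip_level=4, b=1, h=4, g=4, d=1, depth=1, a=4, pitch=2, layer=4
max = 4

4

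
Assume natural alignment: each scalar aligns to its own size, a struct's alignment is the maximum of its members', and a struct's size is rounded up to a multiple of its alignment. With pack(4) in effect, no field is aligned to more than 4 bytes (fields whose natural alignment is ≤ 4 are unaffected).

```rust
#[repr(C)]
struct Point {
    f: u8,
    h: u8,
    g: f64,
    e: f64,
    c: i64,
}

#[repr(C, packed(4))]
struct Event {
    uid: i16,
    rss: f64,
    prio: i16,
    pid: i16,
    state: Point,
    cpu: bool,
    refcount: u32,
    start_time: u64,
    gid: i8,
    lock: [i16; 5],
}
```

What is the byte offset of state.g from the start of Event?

24

Point: 0..1  f  (1B, 1-aligned); 1..2  h  (1B, 1-aligned); 2..8  -- padding (6B); 8..16  g  (8B, 8-aligned); 16..24  e  (8B, 8-aligned); 24..32  c  (8B, 8-aligned); sizeof = 32, alignof = 8
0..2  uid  (2B, 2-aligned)
2..4  -- padding (2B)
4..12  rss  (8B, 4-aligned)
12..14  prio  (2B, 2-aligned)
14..16  pid  (2B, 2-aligned)
16..48  state  (32B, 4-aligned)
within Point: g at 8
16 + 8 = 24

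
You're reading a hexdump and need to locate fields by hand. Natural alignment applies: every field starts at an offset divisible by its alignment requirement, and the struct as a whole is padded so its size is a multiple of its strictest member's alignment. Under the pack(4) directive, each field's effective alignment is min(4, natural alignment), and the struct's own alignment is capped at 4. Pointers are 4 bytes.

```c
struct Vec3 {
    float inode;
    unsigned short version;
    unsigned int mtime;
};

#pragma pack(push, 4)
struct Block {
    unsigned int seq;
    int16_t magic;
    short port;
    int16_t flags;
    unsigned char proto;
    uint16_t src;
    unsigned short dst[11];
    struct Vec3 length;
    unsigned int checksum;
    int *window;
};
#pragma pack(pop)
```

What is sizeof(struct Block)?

Vec3: @0: inode [4B, align 4] → 4; @4: version [2B, align 2] → 6; +2 pad (align 4); @8: mtime [4B, align 4] → 12; size 12, align 4
@0: seq [4B, align 4] → 4
@4: magic [2B, align 2] → 6
@6: port [2B, align 2] → 8
@8: flags [2B, align 2] → 10
@10: proto [1B, align 1] → 11
+1 pad (align 2)
@12: src [2B, align 2] → 14
@14: dst [22B, align 2] → 36
@36: length [12B, align 4] → 48
@48: checksum [4B, align 4] → 52
@52: window [4B, align 4] → 56
size 56, align 4

56 bytes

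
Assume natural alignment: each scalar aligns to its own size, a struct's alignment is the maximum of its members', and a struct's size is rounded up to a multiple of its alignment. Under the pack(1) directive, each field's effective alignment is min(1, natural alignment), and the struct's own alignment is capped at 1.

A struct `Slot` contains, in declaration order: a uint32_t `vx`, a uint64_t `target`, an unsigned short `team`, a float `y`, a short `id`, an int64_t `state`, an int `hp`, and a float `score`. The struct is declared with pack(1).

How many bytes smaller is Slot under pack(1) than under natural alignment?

12

natural layout:
  vx at 0 (size 4, align 4) → ends 4
  pad 4 to align 8 for target
  target at 8 (size 8, align 8) → ends 16
  team at 16 (size 2, align 2) → ends 18
  pad 2 to align 4 for y
  y at 20 (size 4, align 4) → ends 24
  id at 24 (size 2, align 2) → ends 26
  pad 6 to align 8 for state
  state at 32 (size 8, align 8) → ends 40
  hp at 40 (size 4, align 4) → ends 44
  score at 44 (size 4, align 4) → ends 48
  total 48 bytes, alignment 8
packed(1) layout:
  vx at 0 (size 4, align 1) → ends 4
  target at 4 (size 8, align 1) → ends 12
  team at 12 (size 2, align 1) → ends 14
  y at 14 (size 4, align 1) → ends 18
  id at 18 (size 2, align 1) → ends 20
  state at 20 (size 8, align 1) → ends 28
  hp at 28 (size 4, align 1) → ends 32
  score at 32 (size 4, align 1) → ends 36
  total 36 bytes, alignment 1
48 − 36 = 12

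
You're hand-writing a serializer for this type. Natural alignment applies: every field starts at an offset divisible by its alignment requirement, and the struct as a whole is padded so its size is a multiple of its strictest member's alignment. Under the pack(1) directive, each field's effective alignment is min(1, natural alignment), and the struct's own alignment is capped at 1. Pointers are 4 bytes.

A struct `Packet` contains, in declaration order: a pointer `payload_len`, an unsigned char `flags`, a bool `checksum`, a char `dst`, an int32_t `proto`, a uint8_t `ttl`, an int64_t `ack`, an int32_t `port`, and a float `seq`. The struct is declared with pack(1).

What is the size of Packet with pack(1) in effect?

0..4  payload_len  (4B, 1-aligned)
4..5  flags  (1B, 1-aligned)
5..6  checksum  (1B, 1-aligned)
6..7  dst  (1B, 1-aligned)
7..11  proto  (4B, 1-aligned)
11..12  ttl  (1B, 1-aligned)
12..20  ack  (8B, 1-aligned)
20..24  port  (4B, 1-aligned)
24..28  seq  (4B, 1-aligned)
sizeof = 28, alignof = 1

28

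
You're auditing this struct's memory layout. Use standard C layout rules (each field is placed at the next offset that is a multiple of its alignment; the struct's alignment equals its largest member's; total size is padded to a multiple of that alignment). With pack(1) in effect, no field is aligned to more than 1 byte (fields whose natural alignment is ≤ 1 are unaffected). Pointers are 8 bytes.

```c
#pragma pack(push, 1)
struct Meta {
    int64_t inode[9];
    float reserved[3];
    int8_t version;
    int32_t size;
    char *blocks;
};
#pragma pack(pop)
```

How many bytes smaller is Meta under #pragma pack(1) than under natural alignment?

7

natural layout:
  0..72  inode  (72B, 8-aligned)
  72..84  reserved  (12B, 4-aligned)
  84..85  version  (1B, 1-aligned)
  85..88  -- padding (3B)
  88..92  size  (4B, 4-aligned)
  92..96  -- padding (4B)
  96..104  blocks  (8B, 8-aligned)
  sizeof = 104, alignof = 8
packed(1) layout:
  0..72  inode  (72B, 1-aligned)
  72..84  reserved  (12B, 1-aligned)
  84..85  version  (1B, 1-aligned)
  85..89  size  (4B, 1-aligned)
  89..97  blocks  (8B, 1-aligned)
  sizeof = 97, alignof = 1
104 − 97 = 7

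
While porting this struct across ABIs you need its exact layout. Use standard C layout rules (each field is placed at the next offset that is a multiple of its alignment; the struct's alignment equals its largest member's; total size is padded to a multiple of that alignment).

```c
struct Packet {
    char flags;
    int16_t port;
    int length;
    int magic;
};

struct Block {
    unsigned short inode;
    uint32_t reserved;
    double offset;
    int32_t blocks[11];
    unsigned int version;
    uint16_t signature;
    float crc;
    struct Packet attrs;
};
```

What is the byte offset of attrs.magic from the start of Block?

Packet: @0: flags [1B, align 1] → 1; +1 pad (align 2); @2: port [2B, align 2] → 4; @4: length [4B, align 4] → 8; @8: magic [4B, align 4] → 12; size 12, align 4
@0: inode [2B, align 2] → 2
+2 pad (align 4)
@4: reserved [4B, align 4] → 8
@8: offset [8B, align 8] → 16
@16: blocks [44B, align 4] → 60
@60: version [4B, align 4] → 64
@64: signature [2B, align 2] → 66
+2 pad (align 4)
@68: crc [4B, align 4] → 72
@72: attrs [12B, align 4] → 84
within Packet: magic at 8
72 + 8 = 80

80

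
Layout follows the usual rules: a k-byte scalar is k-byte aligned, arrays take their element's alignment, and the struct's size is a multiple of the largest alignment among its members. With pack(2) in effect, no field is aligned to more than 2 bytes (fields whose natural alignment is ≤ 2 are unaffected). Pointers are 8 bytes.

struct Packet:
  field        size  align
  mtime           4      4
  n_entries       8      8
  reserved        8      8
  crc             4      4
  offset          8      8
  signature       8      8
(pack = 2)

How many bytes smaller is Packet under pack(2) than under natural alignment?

natural layout:
  mtime at 0 (size 4, align 4) → ends 4
  pad 4 to align 8 for n_entries
  n_entries at 8 (size 8, align 8) → ends 16
  reserved at 16 (size 8, align 8) → ends 24
  crc at 24 (size 4, align 4) → ends 28
  pad 4 to align 8 for offset
  offset at 32 (size 8, align 8) → ends 40
  signature at 40 (size 8, align 8) → ends 48
  total 48 bytes, alignment 8
packed(2) layout:
  mtime at 0 (size 4, align 2) → ends 4
  n_entries at 4 (size 8, align 2) → ends 12
  reserved at 12 (size 8, align 2) → ends 20
  crc at 20 (size 4, align 2) → ends 24
  offset at 24 (size 8, align 2) → ends 32
  signature at 32 (size 8, align 2) → ends 40
  total 40 bytes, alignment 2
48 − 40 = 8

8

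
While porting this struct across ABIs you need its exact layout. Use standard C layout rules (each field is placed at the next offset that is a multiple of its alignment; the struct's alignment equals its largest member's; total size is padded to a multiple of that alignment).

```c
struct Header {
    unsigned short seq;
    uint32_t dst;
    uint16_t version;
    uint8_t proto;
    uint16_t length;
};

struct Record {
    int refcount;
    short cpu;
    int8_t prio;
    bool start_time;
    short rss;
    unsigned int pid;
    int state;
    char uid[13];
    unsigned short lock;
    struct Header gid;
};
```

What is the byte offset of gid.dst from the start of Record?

40

Header: 0..2  seq  (2B, 2-aligned); 2..4  -- padding (2B); 4..8  dst  (4B, 4-aligned); 8..10  version  (2B, 2-aligned); 10..11  proto  (1B, 1-aligned); 11..12  -- padding (1B); 12..14  length  (2B, 2-aligned); 14..16  -- tail padding (2B); sizeof = 16, alignof = 4
0..4  refcount  (4B, 4-aligned)
4..6  cpu  (2B, 2-aligned)
6..7  prio  (1B, 1-aligned)
7..8  start_time  (1B, 1-aligned)
8..10  rss  (2B, 2-aligned)
10..12  -- padding (2B)
12..16  pid  (4B, 4-aligned)
16..20  state  (4B, 4-aligned)
20..33  uid  (13B, 1-aligned)
33..34  -- padding (1B)
34..36  lock  (2B, 2-aligned)
36..52  gid  (16B, 4-aligned)
within Header: dst at 4
36 + 4 = 40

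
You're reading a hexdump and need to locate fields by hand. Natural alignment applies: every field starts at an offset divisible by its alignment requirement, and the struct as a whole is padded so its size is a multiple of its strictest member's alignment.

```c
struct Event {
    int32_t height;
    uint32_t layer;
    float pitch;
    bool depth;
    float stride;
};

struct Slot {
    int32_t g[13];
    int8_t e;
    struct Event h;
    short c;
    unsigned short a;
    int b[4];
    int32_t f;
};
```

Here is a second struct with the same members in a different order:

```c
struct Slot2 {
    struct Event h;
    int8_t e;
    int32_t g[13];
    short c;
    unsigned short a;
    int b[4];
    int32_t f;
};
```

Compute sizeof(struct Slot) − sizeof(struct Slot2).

0

Event: height at 0 (size 4, align 4) → ends 4; layer at 4 (size 4, align 4) → ends 8; pitch at 8 (size 4, align 4) → ends 12; depth at 12 (size 1, align 1) → ends 13; pad 3 to align 4 for stride; stride at 16 (size 4, align 4) → ends 20; total 20 bytes, alignment 4
g at 0 (size 52, align 4) → ends 52
e at 52 (size 1, align 1) → ends 53
pad 3 to align 4 for h
h at 56 (size 20, align 4) → ends 76
c at 76 (size 2, align 2) → ends 78
a at 78 (size 2, align 2) → ends 80
b at 80 (size 16, align 4) → ends 96
f at 96 (size 4, align 4) → ends 100
total 100 bytes, alignment 4
— Slot2 —
h at 0 (size 20, align 4) → ends 20
e at 20 (size 1, align 1) → ends 21
pad 3 to align 4 for g
g at 24 (size 52, align 4) → ends 76
c at 76 (size 2, align 2) → ends 78
a at 78 (size 2, align 2) → ends 80
b at 80 (size 16, align 4) → ends 96
f at 96 (size 4, align 4) → ends 100
total 100 bytes, alignment 4
100 − 100 = 0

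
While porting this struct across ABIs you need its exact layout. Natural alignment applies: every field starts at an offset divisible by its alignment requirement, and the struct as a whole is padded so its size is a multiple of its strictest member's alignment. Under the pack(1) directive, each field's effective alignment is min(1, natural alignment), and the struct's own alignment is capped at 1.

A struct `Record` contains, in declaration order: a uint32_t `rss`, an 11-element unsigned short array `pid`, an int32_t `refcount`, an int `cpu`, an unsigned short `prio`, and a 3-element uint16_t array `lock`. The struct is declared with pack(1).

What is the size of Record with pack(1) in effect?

42

0..4  rss  (4B, 1-aligned)
4..26  pid  (22B, 1-aligned)
26..30  refcount  (4B, 1-aligned)
30..34  cpu  (4B, 1-aligned)
34..36  prio  (2B, 1-aligned)
36..42  lock  (6B, 1-aligned)
sizeof = 42, alignof = 1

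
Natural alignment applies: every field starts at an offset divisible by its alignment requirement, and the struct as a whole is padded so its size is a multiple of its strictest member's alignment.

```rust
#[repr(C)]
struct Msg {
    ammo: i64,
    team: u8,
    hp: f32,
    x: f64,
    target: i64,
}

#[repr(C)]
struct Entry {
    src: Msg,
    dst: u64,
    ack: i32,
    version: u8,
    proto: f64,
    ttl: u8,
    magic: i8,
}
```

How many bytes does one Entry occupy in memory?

Msg: @0: ammo [8B, align 8] → 8; @8: team [1B, align 1] → 9; +3 pad (align 4); @12: hp [4B, align 4] → 16; @16: x [8B, align 8] → 24; @24: target [8B, align 8] → 32; size 32, align 8
@0: src [32B, align 8] → 32
@32: dst [8B, align 8] → 40
@40: ack [4B, align 4] → 44
@44: version [1B, align 1] → 45
+3 pad (align 8)
@48: proto [8B, align 8] → 56
@56: ttl [1B, align 1] → 57
@57: magic [1B, align 1] → 58
+6 tail pad (align 8)
size 64, align 8

64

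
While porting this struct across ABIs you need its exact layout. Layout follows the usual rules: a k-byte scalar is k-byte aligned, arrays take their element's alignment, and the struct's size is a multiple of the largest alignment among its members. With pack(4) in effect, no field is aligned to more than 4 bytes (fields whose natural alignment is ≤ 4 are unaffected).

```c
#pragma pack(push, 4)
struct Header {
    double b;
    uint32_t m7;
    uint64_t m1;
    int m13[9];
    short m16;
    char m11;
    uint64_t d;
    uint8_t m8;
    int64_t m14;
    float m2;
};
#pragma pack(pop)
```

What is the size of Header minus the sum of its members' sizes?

0..8  b  (8B, 4-aligned)
8..12  m7  (4B, 4-aligned)
12..20  m1  (8B, 4-aligned)
20..56  m13  (36B, 4-aligned)
56..58  m16  (2B, 2-aligned)
58..59  m11  (1B, 1-aligned)
59..60  -- padding (1B)
60..68  d  (8B, 4-aligned)
68..69  m8  (1B, 1-aligned)
69..72  -- padding (3B)
72..80  m14  (8B, 4-aligned)
80..84  m2  (4B, 4-aligned)
sizeof = 84, alignof = 4
data bytes 80, size 84 → padding 4

4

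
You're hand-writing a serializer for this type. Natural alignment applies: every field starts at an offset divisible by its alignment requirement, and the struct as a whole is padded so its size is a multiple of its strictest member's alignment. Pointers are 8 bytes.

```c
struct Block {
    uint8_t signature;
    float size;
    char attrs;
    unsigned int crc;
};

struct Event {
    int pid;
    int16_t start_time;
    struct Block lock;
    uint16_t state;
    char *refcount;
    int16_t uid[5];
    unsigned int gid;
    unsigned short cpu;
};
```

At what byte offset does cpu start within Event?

56

Block: @0: signature [1B, align 1] → 1; +3 pad (align 4); @4: size [4B, align 4] → 8; @8: attrs [1B, align 1] → 9; +3 pad (align 4); @12: crc [4B, align 4] → 16; size 16, align 4
@0: pid [4B, align 4] → 4
@4: start_time [2B, align 2] → 6
+2 pad (align 4)
@8: lock [16B, align 4] → 24
@24: state [2B, align 2] → 26
+6 pad (align 8)
@32: refcount [8B, align 8] → 40
@40: uid [10B, align 2] → 50
+2 pad (align 4)
@52: gid [4B, align 4] → 56
@56: cpu [2B, align 2] → 58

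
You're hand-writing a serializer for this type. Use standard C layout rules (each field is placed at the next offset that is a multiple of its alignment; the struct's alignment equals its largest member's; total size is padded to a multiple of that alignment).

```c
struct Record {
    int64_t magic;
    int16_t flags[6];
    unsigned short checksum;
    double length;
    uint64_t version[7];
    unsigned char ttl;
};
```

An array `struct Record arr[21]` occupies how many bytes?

0..8  magic  (8B, 8-aligned)
8..20  flags  (12B, 2-aligned)
20..22  checksum  (2B, 2-aligned)
22..24  -- padding (2B)
24..32  length  (8B, 8-aligned)
32..88  version  (56B, 8-aligned)
88..89  ttl  (1B, 1-aligned)
89..96  -- tail padding (7B)
sizeof = 96, alignof = 8
array of 21: 21 × 96 = 2016

2016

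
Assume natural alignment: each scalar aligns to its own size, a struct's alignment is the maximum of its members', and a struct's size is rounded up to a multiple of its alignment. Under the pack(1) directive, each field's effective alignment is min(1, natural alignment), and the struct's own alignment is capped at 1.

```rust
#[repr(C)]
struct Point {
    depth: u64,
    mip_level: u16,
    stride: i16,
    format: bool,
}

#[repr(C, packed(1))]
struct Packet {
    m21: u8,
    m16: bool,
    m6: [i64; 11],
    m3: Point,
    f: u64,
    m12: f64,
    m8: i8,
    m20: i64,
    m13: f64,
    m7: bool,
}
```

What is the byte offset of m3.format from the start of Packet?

102

Point: @0: depth [8B, align 8] → 8; @8: mip_level [2B, align 2] → 10; @10: stride [2B, align 2] → 12; @12: format [1B, align 1] → 13; +3 tail pad (align 8); size 16, align 8
@0: m21 [1B, align 1] → 1
@1: m16 [1B, align 1] → 2
@2: m6 [88B, align 1] → 90
@90: m3 [16B, align 1] → 106
within Point: format at 12
90 + 12 = 102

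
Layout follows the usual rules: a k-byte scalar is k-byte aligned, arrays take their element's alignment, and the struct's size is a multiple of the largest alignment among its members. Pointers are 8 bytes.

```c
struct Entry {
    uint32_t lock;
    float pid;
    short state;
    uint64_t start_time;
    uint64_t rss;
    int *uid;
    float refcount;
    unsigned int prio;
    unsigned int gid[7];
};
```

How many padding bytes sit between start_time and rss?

0..4  lock  (4B, 4-aligned)
4..8  pid  (4B, 4-aligned)
8..10  state  (2B, 2-aligned)
10..16  -- padding (6B)
16..24  start_time  (8B, 8-aligned)
24..32  rss  (8B, 8-aligned)

0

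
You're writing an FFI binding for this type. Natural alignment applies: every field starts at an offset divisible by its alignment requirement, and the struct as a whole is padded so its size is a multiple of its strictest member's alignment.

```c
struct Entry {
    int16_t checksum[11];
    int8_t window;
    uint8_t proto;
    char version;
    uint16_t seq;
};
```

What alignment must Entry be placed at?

member alignments: checksum=2, window=1, proto=1, version=1, seq=2
max = 2

2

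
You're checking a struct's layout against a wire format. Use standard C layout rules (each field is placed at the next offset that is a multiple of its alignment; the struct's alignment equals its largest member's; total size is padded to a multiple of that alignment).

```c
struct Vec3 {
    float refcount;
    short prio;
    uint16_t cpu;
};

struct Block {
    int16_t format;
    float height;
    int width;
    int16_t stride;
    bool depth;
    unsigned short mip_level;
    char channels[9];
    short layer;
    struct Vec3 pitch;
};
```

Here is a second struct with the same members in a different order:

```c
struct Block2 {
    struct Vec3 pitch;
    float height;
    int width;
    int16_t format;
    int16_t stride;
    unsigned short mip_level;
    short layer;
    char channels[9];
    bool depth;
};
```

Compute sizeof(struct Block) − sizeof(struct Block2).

Vec3: @0: refcount [4B, align 4] → 4; @4: prio [2B, align 2] → 6; @6: cpu [2B, align 2] → 8; size 8, align 4
@0: format [2B, align 2] → 2
+2 pad (align 4)
@4: height [4B, align 4] → 8
@8: width [4B, align 4] → 12
@12: stride [2B, align 2] → 14
@14: depth [1B, align 1] → 15
+1 pad (align 2)
@16: mip_level [2B, align 2] → 18
@18: channels [9B, align 1] → 27
+1 pad (align 2)
@28: layer [2B, align 2] → 30
+2 pad (align 4)
@32: pitch [8B, align 4] → 40
size 40, align 4
— Block2 —
@0: pitch [8B, align 4] → 8
@8: height [4B, align 4] → 12
@12: width [4B, align 4] → 16
@16: format [2B, align 2] → 18
@18: stride [2B, align 2] → 20
@20: mip_level [2B, align 2] → 22
@22: layer [2B, align 2] → 24
@24: channels [9B, align 1] → 33
@33: depth [1B, align 1] → 34
+2 tail pad (align 4)
size 36, align 4
40 − 36 = 4

4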